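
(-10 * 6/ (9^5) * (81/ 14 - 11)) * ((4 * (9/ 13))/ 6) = 1460/ 597051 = 0.00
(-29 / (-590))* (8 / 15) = 116 / 4425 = 0.03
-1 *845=-845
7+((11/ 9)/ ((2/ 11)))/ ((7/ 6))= 268/ 21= 12.76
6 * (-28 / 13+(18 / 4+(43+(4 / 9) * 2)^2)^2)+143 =1271806533367 / 56862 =22366545.91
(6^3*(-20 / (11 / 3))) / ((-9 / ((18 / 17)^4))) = 151165440 / 918731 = 164.54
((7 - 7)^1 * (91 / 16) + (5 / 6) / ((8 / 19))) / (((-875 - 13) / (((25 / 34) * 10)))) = -11875 / 724608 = -0.02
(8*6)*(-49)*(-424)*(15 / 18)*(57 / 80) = 592116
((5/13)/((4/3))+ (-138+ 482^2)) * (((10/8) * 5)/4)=301842175/832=362791.08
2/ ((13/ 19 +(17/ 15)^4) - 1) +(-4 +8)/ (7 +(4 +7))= 19880048/ 11548341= 1.72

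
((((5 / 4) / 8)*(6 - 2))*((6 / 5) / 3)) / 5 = 1 / 20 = 0.05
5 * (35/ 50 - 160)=-1593/ 2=-796.50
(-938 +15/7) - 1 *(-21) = -6404/7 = -914.86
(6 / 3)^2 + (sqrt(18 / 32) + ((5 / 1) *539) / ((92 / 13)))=8868 / 23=385.57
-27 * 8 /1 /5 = -43.20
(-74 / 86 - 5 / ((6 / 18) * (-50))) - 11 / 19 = -9309 / 8170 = -1.14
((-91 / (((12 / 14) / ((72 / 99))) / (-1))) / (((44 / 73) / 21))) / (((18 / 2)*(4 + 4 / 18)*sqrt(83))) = 325507*sqrt(83) / 381634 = 7.77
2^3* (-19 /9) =-152 /9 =-16.89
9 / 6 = 3 / 2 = 1.50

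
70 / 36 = 35 / 18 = 1.94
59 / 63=0.94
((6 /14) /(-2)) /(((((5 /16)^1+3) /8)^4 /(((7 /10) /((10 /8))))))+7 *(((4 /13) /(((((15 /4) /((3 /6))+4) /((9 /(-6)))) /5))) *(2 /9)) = -777593179096 /176944036425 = -4.39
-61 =-61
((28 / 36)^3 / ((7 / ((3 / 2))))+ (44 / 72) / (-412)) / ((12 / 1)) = 19891 / 2402784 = 0.01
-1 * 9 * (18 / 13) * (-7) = 1134 / 13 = 87.23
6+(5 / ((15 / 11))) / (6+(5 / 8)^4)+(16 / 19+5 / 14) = 14251331 / 1828218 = 7.80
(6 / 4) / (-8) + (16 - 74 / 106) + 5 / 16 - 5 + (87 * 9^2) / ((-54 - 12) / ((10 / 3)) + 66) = 5320297 / 32648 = 162.96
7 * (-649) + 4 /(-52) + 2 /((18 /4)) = -531488 /117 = -4542.63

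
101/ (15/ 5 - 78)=-101/ 75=-1.35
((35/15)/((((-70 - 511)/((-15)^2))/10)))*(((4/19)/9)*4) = -4000/4731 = -0.85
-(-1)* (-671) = -671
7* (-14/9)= -98/9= -10.89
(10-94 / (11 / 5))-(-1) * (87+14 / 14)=608 / 11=55.27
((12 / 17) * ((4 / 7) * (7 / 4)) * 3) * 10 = 360 / 17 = 21.18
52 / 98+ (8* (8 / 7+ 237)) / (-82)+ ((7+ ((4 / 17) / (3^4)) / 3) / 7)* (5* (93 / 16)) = 6.36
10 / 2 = 5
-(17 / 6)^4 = -83521 / 1296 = -64.45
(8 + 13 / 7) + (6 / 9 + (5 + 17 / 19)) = 6551 / 399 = 16.42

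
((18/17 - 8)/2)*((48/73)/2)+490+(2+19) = 632735/1241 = 509.86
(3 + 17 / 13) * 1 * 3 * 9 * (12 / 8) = 2268 / 13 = 174.46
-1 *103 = -103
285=285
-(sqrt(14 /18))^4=-0.60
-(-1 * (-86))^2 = -7396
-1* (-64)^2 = -4096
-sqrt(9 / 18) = -sqrt(2) / 2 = -0.71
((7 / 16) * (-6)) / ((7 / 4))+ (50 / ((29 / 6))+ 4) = 745 / 58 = 12.84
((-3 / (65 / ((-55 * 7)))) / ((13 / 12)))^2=7683984 / 28561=269.04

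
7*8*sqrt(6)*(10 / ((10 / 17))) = 952*sqrt(6) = 2331.91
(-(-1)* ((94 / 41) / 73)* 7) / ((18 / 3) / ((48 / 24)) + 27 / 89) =4183 / 62853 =0.07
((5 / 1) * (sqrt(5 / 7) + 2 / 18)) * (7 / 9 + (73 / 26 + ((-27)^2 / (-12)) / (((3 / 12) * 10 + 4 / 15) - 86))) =6303620 / 2629341 + 6303620 * sqrt(35) / 2045043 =20.63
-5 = -5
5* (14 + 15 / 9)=78.33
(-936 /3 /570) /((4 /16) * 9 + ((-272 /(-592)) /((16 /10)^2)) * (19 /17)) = -123136 /551285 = -0.22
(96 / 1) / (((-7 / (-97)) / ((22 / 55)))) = 532.11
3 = 3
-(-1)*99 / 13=99 / 13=7.62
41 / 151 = 0.27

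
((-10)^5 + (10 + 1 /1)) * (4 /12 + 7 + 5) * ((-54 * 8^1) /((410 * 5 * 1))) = 266370696 /1025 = 259873.85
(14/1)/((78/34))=238/39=6.10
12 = 12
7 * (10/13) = 70/13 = 5.38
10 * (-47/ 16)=-235/ 8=-29.38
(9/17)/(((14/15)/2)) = 1.13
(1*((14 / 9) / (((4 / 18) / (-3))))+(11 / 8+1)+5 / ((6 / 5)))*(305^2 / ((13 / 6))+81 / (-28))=-1807540003 / 2912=-620721.15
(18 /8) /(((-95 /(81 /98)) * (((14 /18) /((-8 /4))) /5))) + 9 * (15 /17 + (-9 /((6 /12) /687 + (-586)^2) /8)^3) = 6101804352920132235907785325155813 /744770581078799098244881770632000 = 8.19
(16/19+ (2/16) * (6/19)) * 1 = 67/76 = 0.88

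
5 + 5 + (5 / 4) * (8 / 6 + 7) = 245 / 12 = 20.42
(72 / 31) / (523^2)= 72 / 8479399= 0.00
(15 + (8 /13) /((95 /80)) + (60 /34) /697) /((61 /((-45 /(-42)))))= 681369405 /2499404362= 0.27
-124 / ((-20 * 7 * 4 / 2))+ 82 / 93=8623 / 6510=1.32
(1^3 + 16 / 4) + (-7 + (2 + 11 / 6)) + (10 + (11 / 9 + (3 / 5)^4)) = 148333 / 11250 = 13.19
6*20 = 120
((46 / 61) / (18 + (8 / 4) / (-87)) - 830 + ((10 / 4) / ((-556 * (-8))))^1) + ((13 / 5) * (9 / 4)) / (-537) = -6852643124337 / 8256511040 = -829.97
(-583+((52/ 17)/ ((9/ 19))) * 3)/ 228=-28745/ 11628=-2.47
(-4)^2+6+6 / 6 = 23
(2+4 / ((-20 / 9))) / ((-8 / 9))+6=231 / 40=5.78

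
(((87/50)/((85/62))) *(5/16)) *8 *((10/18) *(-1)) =-899/510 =-1.76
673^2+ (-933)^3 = -811713308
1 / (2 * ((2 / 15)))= 3.75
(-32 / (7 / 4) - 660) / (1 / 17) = -80716 / 7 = -11530.86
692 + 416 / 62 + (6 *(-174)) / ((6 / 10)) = -32280 / 31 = -1041.29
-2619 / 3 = -873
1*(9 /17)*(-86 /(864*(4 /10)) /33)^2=46225 /1535542272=0.00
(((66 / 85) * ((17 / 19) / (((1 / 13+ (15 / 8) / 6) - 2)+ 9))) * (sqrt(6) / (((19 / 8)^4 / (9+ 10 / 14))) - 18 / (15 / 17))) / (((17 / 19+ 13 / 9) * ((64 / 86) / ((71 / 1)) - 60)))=601169283 / 43984136875 - 1641592922112 * sqrt(6) / 8024879382361625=0.01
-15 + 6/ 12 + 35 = 20.50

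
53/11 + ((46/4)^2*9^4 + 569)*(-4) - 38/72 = -1375324121/396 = -3473040.71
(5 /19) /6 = 5 /114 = 0.04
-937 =-937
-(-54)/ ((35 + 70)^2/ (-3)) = -18/ 1225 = -0.01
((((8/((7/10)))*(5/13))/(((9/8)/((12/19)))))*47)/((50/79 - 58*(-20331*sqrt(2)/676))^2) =1883805885795839813136409600/98844965862857298876101408063301 - 4328838088385535429120000*sqrt(2)/626018117131429559548642251067573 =0.00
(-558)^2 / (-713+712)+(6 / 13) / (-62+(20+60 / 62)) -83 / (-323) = -277172277697 / 890188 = -311363.75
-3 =-3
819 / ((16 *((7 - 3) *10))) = 819 / 640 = 1.28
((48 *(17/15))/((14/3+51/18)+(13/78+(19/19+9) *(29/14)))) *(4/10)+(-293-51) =-1278544/3725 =-343.23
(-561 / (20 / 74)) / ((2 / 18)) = -186813 / 10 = -18681.30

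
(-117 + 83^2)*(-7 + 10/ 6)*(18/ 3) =-216704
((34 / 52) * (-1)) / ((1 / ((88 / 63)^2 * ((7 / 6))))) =-32912 / 22113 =-1.49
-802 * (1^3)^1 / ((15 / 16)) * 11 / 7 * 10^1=-282304 / 21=-13443.05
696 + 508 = 1204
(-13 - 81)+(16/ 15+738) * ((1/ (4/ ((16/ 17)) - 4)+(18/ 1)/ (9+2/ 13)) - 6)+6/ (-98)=-1485703/ 12495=-118.90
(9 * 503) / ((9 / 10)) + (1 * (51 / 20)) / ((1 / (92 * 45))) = 15587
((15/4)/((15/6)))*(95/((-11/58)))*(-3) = 24795/11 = 2254.09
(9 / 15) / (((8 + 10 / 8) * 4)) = 3 / 185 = 0.02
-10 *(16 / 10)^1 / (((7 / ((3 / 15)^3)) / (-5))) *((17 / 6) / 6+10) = 1508 / 1575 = 0.96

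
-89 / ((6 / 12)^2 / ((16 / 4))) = -1424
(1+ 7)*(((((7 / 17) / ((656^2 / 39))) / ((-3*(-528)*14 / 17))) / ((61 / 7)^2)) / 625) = 637 / 132105621120000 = 0.00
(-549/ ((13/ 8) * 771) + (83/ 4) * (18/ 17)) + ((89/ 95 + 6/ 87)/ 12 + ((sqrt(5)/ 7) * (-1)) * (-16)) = 16 * sqrt(5)/ 7 + 40588954517/ 1877708820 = 26.73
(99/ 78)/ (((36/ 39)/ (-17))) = -187/ 8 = -23.38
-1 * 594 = -594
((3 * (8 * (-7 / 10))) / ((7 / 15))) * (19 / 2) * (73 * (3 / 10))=-37449 / 5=-7489.80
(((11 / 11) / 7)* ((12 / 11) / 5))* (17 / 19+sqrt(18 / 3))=204 / 7315+12* sqrt(6) / 385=0.10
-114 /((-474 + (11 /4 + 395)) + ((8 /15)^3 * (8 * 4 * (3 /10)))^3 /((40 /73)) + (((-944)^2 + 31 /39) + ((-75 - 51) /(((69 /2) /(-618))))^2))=-2790624814453125000 /146515426668757844980699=-0.00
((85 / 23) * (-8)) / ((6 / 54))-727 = -22841 / 23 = -993.09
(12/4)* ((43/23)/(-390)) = -0.01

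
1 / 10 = 0.10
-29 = -29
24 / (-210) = -4 / 35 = -0.11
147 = 147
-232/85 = -2.73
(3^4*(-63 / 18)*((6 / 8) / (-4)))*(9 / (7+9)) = 15309 / 512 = 29.90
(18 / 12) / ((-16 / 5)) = -15 / 32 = -0.47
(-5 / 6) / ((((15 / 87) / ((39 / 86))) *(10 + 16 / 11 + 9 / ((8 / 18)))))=-4147 / 59985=-0.07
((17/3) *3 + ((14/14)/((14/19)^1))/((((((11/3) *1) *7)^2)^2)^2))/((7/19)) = 5587999510380982003/121102156571672738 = 46.14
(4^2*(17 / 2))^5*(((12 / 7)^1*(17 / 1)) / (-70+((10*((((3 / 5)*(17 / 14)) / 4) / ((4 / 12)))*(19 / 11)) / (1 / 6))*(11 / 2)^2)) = 75930226655232 / 92011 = 825229881.81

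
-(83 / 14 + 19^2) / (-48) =5137 / 672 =7.64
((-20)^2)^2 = 160000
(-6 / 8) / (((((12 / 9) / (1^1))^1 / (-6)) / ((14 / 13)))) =189 / 52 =3.63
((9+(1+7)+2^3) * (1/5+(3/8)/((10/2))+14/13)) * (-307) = -1079105/104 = -10376.01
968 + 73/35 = 33953/35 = 970.09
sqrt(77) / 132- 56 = -55.93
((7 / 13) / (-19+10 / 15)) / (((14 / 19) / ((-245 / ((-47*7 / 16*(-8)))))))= 399 / 6721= 0.06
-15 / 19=-0.79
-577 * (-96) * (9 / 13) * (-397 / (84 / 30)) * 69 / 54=-632230440 / 91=-6947587.25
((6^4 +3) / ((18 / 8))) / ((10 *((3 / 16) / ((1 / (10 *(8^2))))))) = 433 / 900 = 0.48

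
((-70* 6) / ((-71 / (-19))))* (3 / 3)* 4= -31920 / 71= -449.58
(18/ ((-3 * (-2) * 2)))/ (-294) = -1/ 196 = -0.01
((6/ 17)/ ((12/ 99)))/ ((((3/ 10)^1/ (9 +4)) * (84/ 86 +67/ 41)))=3781635/ 78251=48.33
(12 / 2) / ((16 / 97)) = 36.38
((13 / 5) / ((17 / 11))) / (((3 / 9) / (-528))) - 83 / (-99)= -22417633 / 8415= -2664.01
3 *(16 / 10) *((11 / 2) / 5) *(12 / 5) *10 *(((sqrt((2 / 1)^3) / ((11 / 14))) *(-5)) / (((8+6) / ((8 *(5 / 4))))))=-1152 *sqrt(2)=-1629.17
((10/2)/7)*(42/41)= 30/41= 0.73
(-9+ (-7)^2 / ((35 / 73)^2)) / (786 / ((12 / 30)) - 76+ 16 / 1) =0.11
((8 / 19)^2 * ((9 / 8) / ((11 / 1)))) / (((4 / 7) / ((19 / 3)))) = 42 / 209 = 0.20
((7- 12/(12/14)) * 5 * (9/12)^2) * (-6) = 945/8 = 118.12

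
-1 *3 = -3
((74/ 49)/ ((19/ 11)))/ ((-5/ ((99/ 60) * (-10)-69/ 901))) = 12157497/ 4194155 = 2.90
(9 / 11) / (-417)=-3 / 1529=-0.00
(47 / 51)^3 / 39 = 103823 / 5173389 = 0.02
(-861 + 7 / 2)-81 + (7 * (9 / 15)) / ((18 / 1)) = -14074 / 15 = -938.27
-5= -5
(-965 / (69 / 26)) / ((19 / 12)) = -100360 / 437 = -229.66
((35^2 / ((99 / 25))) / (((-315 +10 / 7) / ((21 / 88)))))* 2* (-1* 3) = 1.41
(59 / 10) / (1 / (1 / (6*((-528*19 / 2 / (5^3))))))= -1475 / 60192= -0.02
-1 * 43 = -43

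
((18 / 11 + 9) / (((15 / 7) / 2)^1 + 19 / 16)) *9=117936 / 2783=42.38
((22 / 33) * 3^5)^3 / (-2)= -2125764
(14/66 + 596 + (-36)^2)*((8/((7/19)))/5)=9491336/1155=8217.61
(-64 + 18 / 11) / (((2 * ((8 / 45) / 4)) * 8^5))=-0.02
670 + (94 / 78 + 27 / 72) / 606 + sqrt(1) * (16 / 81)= 1140444725 / 1701648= 670.20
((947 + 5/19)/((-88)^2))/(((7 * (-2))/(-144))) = 80991/64372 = 1.26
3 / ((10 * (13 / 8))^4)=0.00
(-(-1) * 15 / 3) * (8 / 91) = 40 / 91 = 0.44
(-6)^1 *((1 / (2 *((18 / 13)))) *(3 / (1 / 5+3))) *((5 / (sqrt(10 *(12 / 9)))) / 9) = -65 *sqrt(30) / 1152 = -0.31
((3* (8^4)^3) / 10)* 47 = 4844723109888 / 5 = 968944621977.60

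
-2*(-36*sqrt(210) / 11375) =72*sqrt(210) / 11375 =0.09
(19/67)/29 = 19/1943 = 0.01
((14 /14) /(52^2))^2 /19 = 1 /138920704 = 0.00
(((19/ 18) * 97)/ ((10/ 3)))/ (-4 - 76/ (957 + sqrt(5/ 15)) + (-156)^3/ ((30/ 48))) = -106504311182761/ 21061396901066008272 - 485 * sqrt(3)/ 21061396901066008272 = -0.00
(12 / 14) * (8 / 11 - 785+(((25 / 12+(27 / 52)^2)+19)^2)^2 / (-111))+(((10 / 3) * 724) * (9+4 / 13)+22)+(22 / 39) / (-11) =124645118594185761489781 / 6168424046737784832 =20206.96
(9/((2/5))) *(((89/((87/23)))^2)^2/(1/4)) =175578514636810/6365529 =27582705.95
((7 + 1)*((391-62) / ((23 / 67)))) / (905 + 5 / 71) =447158 / 52785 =8.47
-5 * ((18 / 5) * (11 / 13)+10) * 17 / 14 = -7208 / 91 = -79.21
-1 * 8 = -8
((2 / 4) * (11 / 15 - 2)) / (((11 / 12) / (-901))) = 34238 / 55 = 622.51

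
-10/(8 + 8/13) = -65/56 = -1.16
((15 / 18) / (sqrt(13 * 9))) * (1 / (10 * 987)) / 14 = sqrt(13) / 6466824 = 0.00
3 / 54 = 1 / 18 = 0.06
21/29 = 0.72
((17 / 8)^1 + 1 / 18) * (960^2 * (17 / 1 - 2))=30144000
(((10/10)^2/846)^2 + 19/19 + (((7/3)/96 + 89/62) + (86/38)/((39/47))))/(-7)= -227416096559/306893295072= -0.74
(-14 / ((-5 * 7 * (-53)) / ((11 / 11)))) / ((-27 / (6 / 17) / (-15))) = -4 / 2703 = -0.00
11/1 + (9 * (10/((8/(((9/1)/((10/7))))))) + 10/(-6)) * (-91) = -150887/24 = -6286.96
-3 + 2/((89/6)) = -255/89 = -2.87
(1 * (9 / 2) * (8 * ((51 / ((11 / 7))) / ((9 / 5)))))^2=50979600 / 121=421319.01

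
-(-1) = 1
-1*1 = -1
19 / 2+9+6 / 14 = 265 / 14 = 18.93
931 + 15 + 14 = 960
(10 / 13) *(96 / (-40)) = -24 / 13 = -1.85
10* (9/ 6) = 15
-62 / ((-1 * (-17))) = -3.65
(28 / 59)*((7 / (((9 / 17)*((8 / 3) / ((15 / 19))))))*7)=29155 / 2242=13.00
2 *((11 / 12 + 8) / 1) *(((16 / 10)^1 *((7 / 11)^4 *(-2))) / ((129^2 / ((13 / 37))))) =-26718328 / 135220688955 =-0.00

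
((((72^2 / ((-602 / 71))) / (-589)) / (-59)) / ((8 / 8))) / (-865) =184032 / 9047944115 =0.00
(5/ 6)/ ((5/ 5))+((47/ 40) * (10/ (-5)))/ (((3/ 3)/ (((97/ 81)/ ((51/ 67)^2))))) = -4.02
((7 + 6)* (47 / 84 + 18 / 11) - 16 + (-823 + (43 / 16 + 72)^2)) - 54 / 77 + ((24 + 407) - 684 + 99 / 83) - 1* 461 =1809043543 / 446208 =4054.26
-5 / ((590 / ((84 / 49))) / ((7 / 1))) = -6 / 59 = -0.10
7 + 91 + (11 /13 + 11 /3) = 3998 /39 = 102.51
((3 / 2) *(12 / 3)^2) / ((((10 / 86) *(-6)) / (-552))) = 94944 / 5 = 18988.80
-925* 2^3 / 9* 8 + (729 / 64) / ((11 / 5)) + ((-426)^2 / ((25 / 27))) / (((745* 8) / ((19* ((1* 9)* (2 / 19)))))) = -705767116763 / 118008000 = -5980.67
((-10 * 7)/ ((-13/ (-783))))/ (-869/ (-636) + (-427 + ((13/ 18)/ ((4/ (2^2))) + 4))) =104577480/ 10440287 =10.02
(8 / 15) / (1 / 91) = 728 / 15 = 48.53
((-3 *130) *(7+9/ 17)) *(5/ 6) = -41600/ 17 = -2447.06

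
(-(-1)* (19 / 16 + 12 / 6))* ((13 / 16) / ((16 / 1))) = 663 / 4096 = 0.16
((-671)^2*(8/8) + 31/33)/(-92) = -3714496/759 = -4893.93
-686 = -686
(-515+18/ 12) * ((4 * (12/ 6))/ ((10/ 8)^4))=-1051648/ 625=-1682.64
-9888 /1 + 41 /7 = -69175 /7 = -9882.14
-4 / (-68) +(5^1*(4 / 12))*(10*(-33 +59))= 22103 / 51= 433.39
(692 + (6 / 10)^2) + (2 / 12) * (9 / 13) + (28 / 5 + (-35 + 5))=668.08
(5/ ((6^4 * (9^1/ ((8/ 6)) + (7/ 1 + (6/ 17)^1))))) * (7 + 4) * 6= 935/ 51786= 0.02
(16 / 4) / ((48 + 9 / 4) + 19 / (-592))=2368 / 29729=0.08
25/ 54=0.46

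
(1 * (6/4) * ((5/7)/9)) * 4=10/21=0.48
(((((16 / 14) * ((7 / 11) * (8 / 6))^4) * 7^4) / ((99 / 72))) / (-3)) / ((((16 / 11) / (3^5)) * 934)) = -421654016 / 6837347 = -61.67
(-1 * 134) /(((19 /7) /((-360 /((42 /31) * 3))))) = 83080 /19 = 4372.63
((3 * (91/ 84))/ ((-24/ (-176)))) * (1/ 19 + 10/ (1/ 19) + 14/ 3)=1587157/ 342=4640.81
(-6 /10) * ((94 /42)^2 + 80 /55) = -3.88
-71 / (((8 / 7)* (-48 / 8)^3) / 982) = 244027 / 864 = 282.44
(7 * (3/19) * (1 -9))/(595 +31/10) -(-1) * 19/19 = 111959/113639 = 0.99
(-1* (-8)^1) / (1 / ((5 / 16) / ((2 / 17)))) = 21.25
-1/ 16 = -0.06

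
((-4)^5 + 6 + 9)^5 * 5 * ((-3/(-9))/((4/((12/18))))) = -5229086614320245/18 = -290504811906680.28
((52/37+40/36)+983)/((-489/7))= -2297239/162837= -14.11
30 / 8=15 / 4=3.75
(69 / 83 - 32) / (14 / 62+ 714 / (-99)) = 2646501 / 593201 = 4.46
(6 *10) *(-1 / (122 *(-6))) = 5 / 61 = 0.08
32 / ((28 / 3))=24 / 7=3.43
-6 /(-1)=6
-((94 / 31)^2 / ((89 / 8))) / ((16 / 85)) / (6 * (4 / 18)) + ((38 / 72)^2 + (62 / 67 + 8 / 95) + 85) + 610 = 488930336573269 / 705532142160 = 693.00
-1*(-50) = 50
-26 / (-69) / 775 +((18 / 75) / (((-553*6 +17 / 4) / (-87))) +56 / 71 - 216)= -10830292418798 / 50325589875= -215.20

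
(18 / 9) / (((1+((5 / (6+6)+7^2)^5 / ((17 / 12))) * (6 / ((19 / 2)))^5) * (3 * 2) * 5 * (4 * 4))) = 42093683 / 211186413774719760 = 0.00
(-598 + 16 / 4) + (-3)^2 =-585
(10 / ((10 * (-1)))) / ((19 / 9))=-9 / 19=-0.47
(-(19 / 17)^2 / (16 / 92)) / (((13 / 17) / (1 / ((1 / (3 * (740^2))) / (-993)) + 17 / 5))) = 67723435964849 / 4420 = 15322044335.94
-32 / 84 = -8 / 21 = -0.38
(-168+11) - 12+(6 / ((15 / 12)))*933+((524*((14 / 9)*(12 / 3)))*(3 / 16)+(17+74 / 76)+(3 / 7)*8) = 19719121 / 3990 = 4942.14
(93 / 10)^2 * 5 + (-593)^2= 7041629 / 20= 352081.45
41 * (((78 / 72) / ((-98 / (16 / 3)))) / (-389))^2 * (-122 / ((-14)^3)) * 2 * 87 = 24514802 / 3364722458181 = 0.00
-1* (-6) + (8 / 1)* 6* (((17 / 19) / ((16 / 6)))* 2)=726 / 19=38.21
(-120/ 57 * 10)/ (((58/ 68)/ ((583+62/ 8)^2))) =-4746203650/ 551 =-8613799.73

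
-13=-13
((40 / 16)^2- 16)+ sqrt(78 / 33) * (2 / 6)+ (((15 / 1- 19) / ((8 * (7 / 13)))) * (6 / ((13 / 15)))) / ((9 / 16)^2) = -7577 / 252+ sqrt(286) / 33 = -29.55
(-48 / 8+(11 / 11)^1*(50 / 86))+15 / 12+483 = 82359 / 172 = 478.83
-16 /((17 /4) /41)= -2624 /17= -154.35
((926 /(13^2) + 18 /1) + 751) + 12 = 786.48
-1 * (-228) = 228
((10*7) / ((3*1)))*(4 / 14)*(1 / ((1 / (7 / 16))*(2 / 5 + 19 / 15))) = 7 / 4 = 1.75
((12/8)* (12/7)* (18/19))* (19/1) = 324/7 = 46.29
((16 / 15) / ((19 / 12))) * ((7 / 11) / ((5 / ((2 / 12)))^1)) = 224 / 15675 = 0.01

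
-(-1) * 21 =21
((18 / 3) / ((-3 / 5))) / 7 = -10 / 7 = -1.43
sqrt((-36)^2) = 36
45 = 45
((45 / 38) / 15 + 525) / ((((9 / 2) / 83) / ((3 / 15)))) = 184011 / 95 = 1936.96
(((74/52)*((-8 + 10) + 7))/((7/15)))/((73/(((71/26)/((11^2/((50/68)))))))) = 8866125/1421123704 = 0.01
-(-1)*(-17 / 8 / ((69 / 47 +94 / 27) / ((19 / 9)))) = -45543 / 50248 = -0.91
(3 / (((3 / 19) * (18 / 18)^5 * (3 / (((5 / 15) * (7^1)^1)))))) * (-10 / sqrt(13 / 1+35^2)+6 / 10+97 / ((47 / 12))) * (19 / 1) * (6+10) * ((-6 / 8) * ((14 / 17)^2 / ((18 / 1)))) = -1968290408 / 611235+4952920 * sqrt(1238) / 4830057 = -3184.11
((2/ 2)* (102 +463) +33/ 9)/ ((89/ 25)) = 42650/ 267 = 159.74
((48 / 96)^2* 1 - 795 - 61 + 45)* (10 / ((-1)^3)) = 8107.50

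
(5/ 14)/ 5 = 1/ 14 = 0.07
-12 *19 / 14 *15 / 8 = -855 / 28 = -30.54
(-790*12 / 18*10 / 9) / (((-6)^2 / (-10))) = 39500 / 243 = 162.55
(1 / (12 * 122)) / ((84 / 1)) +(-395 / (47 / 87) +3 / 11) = -46469432507 / 63578592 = -730.90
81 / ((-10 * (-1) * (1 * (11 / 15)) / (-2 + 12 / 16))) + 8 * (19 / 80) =-11.91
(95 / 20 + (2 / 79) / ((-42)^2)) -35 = -30.25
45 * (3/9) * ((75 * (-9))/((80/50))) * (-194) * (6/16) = 460371.09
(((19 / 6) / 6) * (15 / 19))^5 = 3125 / 248832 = 0.01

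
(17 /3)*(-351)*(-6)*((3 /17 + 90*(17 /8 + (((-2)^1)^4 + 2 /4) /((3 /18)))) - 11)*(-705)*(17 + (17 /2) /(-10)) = -9881478327357 /8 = -1235184790919.62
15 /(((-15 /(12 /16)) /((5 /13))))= -15 /52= -0.29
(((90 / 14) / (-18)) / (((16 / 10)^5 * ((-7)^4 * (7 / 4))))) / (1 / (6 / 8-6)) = 46875 / 1101463552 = 0.00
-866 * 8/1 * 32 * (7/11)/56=-27712/11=-2519.27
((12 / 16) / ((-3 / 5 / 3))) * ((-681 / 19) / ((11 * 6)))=3405 / 1672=2.04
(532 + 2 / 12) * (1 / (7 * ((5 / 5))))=3193 / 42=76.02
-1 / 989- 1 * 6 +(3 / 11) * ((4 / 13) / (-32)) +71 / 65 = -27783763 / 5657080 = -4.91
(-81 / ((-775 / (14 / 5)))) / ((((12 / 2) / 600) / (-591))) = -2680776 / 155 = -17295.33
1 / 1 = 1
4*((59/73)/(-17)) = -236/1241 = -0.19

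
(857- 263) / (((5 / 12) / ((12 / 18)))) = 4752 / 5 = 950.40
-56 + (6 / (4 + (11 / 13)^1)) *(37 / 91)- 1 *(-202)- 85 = 9041 / 147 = 61.50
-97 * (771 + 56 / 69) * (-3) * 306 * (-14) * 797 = -17637616965780 / 23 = -766852911555.65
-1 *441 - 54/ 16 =-3555/ 8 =-444.38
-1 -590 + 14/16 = -4721/8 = -590.12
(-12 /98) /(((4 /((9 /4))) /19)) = -513 /392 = -1.31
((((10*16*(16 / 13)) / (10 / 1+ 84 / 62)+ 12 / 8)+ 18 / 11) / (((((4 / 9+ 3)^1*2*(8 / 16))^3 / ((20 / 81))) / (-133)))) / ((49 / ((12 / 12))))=-10015470 / 29820791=-0.34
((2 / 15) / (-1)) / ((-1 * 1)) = 2 / 15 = 0.13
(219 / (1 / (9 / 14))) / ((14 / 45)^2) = 3991275 / 2744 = 1454.55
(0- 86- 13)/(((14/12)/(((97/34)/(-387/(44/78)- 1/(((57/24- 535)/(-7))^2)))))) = 11507313177558/32609617986155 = 0.35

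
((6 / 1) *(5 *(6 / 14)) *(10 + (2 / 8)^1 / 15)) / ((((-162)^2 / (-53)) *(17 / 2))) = -31853 / 1041012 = -0.03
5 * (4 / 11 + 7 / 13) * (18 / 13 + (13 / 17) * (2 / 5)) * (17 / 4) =60243 / 1859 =32.41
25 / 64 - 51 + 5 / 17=-54743 / 1088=-50.32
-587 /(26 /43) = -25241 /26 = -970.81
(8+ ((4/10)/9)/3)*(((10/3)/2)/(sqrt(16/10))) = 541*sqrt(10)/162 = 10.56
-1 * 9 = -9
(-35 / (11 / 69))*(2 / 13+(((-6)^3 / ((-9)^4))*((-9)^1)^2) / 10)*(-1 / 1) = -322 / 13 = -24.77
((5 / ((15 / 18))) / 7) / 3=2 / 7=0.29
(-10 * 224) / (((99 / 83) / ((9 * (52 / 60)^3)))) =-81693248 / 7425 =-11002.46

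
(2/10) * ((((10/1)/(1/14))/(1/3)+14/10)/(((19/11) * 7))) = 3311/475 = 6.97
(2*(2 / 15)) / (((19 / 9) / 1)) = 0.13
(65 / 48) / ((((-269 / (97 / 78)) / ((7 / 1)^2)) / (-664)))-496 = -292.31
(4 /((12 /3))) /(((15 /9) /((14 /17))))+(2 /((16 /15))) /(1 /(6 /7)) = 5001 /2380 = 2.10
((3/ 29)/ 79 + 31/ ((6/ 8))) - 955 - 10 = -6348352/ 6873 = -923.67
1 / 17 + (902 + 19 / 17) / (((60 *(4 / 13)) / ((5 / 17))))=200405 / 13872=14.45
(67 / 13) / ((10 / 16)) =536 / 65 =8.25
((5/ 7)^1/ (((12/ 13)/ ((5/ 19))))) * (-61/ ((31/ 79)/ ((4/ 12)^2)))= -1566175/ 445284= -3.52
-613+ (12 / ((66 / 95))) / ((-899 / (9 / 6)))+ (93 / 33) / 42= -254586295 / 415338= -612.96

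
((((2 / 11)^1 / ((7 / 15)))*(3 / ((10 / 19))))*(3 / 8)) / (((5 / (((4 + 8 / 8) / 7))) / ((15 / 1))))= 7695 / 4312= 1.78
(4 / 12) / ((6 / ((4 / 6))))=1 / 27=0.04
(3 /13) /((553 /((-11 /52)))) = -33 /373828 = -0.00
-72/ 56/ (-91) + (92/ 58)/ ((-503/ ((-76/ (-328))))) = 5104234/ 380968679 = 0.01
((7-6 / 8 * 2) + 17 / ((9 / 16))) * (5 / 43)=3215 / 774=4.15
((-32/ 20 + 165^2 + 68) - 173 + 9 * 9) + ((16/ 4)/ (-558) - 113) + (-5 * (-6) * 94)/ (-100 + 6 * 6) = 603584813/ 22320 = 27042.33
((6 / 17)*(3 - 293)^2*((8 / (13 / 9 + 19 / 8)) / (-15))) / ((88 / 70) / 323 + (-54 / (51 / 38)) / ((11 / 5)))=64427328 / 284227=226.68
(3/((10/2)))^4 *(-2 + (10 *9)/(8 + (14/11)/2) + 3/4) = 56457/47500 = 1.19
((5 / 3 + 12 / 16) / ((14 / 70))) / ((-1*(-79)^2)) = -145 / 74892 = -0.00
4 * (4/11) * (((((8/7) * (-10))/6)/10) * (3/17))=-64/1309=-0.05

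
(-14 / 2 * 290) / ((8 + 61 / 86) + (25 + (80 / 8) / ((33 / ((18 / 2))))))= -1920380 / 34469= -55.71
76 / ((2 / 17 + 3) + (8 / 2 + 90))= 1292 / 1651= 0.78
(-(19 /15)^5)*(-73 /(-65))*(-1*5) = 18.31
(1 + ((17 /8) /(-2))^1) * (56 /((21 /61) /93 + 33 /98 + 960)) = -648613 /177968369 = -0.00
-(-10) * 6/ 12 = 5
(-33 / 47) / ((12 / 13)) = -143 / 188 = -0.76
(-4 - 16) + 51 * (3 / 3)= 31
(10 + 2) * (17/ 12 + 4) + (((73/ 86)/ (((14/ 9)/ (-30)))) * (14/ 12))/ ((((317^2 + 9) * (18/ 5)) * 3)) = 6741404015/ 103713936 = 65.00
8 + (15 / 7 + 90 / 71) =5671 / 497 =11.41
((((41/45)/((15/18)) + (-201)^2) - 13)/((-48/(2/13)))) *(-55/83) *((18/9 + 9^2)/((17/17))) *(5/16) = 1281577/576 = 2224.96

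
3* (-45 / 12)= -11.25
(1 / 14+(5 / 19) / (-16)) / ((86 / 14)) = 117 / 13072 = 0.01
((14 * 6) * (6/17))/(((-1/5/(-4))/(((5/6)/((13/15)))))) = 126000/221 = 570.14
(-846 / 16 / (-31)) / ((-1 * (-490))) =423 / 121520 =0.00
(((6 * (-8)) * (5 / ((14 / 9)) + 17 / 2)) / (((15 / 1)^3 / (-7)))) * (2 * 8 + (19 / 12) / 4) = 64534 / 3375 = 19.12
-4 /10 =-2 /5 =-0.40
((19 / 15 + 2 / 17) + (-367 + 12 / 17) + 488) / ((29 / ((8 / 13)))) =2.61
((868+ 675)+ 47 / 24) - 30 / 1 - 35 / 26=472247 / 312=1513.61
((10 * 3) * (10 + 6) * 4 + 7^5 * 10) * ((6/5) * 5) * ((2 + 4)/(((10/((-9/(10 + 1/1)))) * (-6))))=917946/11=83449.64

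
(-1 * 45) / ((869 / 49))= -2205 / 869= -2.54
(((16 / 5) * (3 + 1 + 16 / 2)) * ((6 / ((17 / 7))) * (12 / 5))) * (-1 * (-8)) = 774144 / 425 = 1821.52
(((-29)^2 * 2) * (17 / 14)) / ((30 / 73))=1043681 / 210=4969.91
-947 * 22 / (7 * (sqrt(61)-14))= 20834 * sqrt(61) / 945 + 41668 / 135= 480.84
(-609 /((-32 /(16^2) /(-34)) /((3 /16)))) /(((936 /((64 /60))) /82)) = -565964 /195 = -2902.38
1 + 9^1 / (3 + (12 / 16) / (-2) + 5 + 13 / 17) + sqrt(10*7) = 2365 / 1141 + sqrt(70) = 10.44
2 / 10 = 1 / 5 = 0.20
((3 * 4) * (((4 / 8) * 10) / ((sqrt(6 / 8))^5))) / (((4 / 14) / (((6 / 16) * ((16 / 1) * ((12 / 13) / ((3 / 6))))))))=35840 * sqrt(3) / 13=4775.13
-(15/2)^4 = -50625/16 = -3164.06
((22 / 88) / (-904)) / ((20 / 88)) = -11 / 9040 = -0.00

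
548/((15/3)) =548/5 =109.60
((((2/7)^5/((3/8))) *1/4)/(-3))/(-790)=32/59748885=0.00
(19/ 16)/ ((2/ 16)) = 19/ 2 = 9.50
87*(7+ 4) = 957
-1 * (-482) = 482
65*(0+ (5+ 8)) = 845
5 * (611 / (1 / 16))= 48880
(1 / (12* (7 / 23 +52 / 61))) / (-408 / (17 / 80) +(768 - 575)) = -1403 / 33635052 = -0.00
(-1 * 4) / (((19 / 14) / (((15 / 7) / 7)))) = -120 / 133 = -0.90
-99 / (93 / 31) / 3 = -11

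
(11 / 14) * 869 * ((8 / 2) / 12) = 9559 / 42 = 227.60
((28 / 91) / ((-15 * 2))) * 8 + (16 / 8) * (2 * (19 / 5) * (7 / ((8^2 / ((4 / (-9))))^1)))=-1921 / 2340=-0.82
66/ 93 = 22/ 31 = 0.71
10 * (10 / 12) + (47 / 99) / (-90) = 74203 / 8910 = 8.33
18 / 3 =6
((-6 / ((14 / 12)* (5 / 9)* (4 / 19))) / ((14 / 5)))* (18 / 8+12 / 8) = -23085 / 392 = -58.89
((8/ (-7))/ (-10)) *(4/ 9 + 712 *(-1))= -25616/ 315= -81.32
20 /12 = 5 /3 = 1.67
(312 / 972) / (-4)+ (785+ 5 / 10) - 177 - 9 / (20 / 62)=470221 / 810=580.52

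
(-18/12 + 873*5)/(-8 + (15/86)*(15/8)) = -3002088/5279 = -568.68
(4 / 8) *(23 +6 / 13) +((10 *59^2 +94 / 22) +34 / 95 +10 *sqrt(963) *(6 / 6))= 30 *sqrt(107) +946232239 / 27170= 35136.68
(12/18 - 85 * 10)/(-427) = 364/183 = 1.99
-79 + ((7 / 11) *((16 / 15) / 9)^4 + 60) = -69419021873 / 3653656875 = -19.00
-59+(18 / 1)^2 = 265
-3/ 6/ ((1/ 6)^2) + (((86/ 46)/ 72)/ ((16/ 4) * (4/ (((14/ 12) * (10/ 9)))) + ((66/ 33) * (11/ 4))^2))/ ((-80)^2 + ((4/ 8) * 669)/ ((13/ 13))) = -18.00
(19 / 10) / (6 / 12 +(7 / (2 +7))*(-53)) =-171 / 3665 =-0.05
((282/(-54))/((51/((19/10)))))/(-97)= 893/445230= 0.00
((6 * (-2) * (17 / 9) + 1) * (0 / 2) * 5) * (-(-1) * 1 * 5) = 0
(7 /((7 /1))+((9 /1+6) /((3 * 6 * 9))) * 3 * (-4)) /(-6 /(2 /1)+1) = 0.06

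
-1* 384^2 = -147456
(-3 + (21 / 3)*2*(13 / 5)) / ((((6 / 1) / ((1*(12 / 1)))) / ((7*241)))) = 563458 / 5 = 112691.60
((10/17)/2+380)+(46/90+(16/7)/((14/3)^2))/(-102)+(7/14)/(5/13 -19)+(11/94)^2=160024163825719/420811782930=380.27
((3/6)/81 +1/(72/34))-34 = -10861/324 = -33.52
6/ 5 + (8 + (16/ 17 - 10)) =12/ 85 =0.14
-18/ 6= -3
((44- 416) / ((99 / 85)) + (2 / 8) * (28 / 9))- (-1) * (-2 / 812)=-12806557 / 40194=-318.62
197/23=8.57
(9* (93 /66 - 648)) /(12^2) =-14225 /352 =-40.41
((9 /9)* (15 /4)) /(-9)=-5 /12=-0.42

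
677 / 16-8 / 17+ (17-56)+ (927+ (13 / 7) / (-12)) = 929.69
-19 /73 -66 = -4837 /73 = -66.26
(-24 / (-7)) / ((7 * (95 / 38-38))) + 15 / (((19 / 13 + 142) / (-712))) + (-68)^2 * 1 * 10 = 59907499304 / 1297667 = 46165.54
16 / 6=8 / 3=2.67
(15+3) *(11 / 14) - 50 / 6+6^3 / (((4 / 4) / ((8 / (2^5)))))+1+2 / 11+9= 16168 / 231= 69.99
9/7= 1.29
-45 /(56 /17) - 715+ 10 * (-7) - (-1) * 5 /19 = -849495 /1064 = -798.40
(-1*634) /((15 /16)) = -10144 /15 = -676.27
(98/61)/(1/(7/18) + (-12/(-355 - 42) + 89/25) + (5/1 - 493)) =-0.00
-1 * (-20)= 20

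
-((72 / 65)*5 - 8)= 32 / 13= 2.46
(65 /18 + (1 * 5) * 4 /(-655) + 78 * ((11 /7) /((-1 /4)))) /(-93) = 5.23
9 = 9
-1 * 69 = -69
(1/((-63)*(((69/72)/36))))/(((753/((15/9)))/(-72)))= 3840/40411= 0.10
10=10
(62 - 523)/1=-461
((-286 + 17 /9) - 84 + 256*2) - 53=818 /9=90.89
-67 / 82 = -0.82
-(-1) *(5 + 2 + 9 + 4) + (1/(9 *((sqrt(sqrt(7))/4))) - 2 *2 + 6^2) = 4 *7^(3/4)/63 + 52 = 52.27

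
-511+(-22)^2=-27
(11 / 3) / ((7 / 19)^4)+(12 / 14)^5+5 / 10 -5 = 19662301 / 100842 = 194.98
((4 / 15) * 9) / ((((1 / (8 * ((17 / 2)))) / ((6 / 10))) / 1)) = 2448 / 25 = 97.92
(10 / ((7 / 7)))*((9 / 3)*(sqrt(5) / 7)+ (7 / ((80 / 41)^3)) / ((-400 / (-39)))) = 18815433 / 20480000+ 30*sqrt(5) / 7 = 10.50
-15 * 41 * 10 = -6150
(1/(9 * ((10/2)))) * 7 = 7/45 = 0.16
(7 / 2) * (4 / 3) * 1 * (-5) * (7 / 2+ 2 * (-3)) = 175 / 3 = 58.33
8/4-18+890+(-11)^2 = 995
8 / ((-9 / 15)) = -40 / 3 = -13.33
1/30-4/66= -0.03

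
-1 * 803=-803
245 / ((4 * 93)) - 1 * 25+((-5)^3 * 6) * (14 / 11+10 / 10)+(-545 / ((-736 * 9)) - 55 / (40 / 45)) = -4044758375 / 2258784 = -1790.68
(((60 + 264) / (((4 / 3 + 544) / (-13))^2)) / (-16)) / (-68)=123201 / 728006912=0.00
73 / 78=0.94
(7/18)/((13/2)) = 7/117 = 0.06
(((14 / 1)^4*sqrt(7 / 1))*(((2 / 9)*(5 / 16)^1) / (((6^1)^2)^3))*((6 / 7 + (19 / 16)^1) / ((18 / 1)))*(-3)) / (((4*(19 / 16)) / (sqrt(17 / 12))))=-392735*sqrt(357) / 574428672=-0.01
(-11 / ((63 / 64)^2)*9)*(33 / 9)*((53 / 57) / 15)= -23.22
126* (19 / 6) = 399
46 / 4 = 23 / 2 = 11.50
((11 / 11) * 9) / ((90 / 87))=87 / 10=8.70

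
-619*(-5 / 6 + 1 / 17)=48901 / 102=479.42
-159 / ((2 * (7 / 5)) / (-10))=3975 / 7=567.86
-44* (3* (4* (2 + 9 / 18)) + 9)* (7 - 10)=5148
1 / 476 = 0.00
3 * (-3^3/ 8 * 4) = -81/ 2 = -40.50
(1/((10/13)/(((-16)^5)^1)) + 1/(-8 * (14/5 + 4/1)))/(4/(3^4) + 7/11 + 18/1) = -1651809212163/22642640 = -72951.26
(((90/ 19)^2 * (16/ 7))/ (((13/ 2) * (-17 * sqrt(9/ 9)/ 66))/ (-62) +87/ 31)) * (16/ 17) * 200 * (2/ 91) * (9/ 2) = 30546616320000/ 90652038841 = 336.97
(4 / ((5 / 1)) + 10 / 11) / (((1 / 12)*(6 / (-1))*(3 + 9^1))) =-0.28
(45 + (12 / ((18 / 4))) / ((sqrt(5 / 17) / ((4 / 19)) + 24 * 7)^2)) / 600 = 7952530972715423 / 106033523517232200 -2315264 * sqrt(85) / 4418063479884675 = 0.08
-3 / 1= -3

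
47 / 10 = 4.70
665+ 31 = 696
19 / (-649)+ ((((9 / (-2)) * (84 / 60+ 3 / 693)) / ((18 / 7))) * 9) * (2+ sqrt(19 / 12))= -143642 / 3245 - 811 * sqrt(57) / 220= -72.10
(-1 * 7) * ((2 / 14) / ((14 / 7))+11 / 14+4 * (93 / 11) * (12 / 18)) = -1802 / 11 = -163.82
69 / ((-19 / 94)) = -6486 / 19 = -341.37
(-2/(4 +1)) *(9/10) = -9/25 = -0.36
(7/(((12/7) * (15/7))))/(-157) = -343/28260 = -0.01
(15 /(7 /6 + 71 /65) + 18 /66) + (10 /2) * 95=4670218 /9691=481.91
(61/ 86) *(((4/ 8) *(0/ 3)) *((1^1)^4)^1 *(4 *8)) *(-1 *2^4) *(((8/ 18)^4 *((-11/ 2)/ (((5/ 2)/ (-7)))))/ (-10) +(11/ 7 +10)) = 0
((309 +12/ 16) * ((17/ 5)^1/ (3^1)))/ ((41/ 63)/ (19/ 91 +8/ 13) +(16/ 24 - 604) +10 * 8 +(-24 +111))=-947835/ 1175968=-0.81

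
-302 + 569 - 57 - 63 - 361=-214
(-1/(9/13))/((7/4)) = -52/63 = -0.83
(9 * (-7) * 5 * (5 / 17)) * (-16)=25200 / 17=1482.35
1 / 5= 0.20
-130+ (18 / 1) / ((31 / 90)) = -2410 / 31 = -77.74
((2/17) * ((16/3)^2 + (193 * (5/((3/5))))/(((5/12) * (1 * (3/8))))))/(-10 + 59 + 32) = 185792/12393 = 14.99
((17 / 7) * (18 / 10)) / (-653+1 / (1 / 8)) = -51 / 7525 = -0.01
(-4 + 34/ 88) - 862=-38087/ 44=-865.61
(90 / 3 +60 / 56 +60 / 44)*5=24975 / 154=162.18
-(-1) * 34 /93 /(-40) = -17 /1860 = -0.01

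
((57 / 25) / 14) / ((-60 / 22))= -209 / 3500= -0.06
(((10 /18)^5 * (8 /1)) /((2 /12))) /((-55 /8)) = -80000 /216513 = -0.37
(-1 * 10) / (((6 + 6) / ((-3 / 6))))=5 / 12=0.42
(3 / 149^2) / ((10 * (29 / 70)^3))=0.00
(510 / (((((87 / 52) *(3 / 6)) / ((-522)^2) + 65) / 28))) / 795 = 310093056 / 1122133013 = 0.28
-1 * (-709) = 709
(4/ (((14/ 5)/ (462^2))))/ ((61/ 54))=16465680/ 61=269929.18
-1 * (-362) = 362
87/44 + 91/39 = 569/132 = 4.31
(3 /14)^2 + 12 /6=401 /196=2.05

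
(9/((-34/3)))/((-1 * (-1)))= -27/34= -0.79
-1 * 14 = -14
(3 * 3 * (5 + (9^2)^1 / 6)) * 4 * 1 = 666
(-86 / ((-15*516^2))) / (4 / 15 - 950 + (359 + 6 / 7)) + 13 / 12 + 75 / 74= 14877143267 / 7095007224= 2.10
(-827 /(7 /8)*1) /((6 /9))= -9924 /7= -1417.71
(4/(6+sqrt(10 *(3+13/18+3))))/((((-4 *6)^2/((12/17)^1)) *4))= -9/38216+11 *sqrt(5)/76432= 0.00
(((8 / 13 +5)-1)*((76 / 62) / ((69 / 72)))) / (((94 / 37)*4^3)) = 31635 / 871286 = 0.04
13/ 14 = 0.93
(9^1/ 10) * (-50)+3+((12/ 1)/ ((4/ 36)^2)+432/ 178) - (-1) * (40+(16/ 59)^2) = 301289410/ 309809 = 972.50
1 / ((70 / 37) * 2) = 37 / 140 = 0.26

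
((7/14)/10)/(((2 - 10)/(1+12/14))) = -13/1120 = -0.01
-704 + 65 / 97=-68223 / 97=-703.33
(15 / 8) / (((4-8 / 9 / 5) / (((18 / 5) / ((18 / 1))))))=135 / 1376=0.10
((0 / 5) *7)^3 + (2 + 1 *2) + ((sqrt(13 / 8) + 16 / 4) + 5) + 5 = sqrt(26) / 4 + 18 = 19.27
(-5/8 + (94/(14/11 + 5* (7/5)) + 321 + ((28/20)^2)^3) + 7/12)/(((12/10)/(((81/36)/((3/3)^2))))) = 11597398541/18200000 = 637.22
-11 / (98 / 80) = -8.98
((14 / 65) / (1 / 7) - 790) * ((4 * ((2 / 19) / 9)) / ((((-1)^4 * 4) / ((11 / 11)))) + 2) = -5876896 / 3705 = -1586.21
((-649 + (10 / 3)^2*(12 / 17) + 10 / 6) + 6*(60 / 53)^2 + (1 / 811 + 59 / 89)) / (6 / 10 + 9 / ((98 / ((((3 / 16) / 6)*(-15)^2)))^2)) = -320906243434135797760 / 328631138342545293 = -976.49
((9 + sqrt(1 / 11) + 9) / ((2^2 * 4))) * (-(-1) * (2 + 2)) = sqrt(11) / 44 + 9 / 2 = 4.58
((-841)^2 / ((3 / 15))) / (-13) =-272031.15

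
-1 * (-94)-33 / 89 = 8333 / 89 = 93.63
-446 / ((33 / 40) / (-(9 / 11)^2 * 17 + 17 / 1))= -12131200 / 3993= -3038.12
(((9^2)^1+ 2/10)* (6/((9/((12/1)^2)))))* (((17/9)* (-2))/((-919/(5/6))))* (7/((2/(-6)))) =-1546048/2757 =-560.77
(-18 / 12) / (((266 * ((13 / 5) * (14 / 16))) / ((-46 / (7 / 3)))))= 4140 / 84721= 0.05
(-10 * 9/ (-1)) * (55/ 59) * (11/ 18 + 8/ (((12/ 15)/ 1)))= 52525/ 59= 890.25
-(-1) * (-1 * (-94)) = 94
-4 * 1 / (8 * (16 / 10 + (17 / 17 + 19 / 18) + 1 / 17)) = -0.13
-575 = -575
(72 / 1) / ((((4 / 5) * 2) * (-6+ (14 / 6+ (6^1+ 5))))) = 135 / 22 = 6.14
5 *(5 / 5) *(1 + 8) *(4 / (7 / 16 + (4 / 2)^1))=960 / 13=73.85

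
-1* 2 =-2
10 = 10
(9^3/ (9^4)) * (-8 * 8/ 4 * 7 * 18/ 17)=-224/ 17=-13.18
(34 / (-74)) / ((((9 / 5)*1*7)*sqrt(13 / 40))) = -170*sqrt(130) / 30303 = -0.06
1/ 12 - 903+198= -8459/ 12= -704.92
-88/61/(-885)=88/53985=0.00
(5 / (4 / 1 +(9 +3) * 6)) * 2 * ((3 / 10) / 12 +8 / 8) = 41 / 304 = 0.13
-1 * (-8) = 8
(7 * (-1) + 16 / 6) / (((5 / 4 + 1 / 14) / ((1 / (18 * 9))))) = -0.02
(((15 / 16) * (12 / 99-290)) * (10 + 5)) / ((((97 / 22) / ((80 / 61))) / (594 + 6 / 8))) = -69951375 / 97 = -721148.20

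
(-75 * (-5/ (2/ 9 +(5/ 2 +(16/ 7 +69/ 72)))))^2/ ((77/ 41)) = 209223000000/ 99462539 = 2103.54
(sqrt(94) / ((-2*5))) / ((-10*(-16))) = -sqrt(94) / 1600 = -0.01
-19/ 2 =-9.50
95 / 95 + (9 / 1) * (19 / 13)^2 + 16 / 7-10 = 14800 / 1183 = 12.51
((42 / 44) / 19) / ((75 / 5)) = 7 / 2090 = 0.00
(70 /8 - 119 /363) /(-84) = -1747 /17424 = -0.10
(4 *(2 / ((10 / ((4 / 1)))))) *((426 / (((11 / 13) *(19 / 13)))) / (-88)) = -143988 / 11495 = -12.53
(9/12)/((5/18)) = 27/10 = 2.70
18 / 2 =9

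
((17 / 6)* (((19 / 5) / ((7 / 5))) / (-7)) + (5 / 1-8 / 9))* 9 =2657 / 98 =27.11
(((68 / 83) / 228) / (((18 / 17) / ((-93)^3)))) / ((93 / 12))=-555458 / 1577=-352.22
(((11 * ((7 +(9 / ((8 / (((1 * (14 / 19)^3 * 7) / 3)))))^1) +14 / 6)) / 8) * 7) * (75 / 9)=411297425 / 493848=832.84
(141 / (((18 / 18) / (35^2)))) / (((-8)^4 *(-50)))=-6909 / 8192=-0.84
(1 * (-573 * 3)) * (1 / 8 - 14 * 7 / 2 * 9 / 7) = 864657 / 8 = 108082.12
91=91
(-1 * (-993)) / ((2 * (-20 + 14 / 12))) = -2979 / 113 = -26.36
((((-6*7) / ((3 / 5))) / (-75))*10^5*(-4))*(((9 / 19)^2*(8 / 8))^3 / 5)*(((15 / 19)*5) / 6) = -554.90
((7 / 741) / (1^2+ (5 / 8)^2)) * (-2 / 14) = -64 / 65949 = -0.00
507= 507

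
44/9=4.89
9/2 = 4.50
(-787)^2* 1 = 619369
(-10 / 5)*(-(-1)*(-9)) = 18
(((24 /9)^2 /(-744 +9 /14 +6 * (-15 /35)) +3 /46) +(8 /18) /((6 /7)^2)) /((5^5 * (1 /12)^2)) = 0.03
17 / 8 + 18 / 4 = 53 / 8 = 6.62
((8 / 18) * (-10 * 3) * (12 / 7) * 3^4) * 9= -116640 / 7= -16662.86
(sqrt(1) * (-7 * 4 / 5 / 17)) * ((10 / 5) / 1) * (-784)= 43904 / 85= 516.52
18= 18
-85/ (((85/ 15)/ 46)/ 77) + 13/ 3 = -159377/ 3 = -53125.67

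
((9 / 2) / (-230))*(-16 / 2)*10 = 36 / 23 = 1.57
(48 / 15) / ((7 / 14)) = 32 / 5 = 6.40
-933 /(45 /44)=-13684 /15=-912.27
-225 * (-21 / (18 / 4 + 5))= 9450 / 19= 497.37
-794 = -794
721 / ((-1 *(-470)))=721 / 470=1.53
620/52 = 11.92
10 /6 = 5 /3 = 1.67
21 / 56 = 3 / 8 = 0.38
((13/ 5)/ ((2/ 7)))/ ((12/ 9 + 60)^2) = 819/ 338560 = 0.00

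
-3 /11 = -0.27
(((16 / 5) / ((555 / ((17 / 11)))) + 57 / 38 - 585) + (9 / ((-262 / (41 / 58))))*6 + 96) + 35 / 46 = -2597174259187 / 5334365850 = -486.88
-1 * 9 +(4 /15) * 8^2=121 /15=8.07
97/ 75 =1.29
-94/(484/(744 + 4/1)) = -1598/11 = -145.27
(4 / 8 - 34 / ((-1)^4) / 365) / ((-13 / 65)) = -297 / 146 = -2.03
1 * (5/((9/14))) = 70/9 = 7.78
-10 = -10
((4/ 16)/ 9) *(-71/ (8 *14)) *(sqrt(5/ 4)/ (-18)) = 71 *sqrt(5)/ 145152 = 0.00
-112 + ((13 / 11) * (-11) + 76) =-49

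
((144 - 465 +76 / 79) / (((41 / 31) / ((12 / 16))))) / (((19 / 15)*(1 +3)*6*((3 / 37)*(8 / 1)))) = -144998005 / 15754496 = -9.20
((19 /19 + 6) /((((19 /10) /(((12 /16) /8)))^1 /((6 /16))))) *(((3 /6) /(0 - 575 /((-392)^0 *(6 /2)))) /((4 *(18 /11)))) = -231 /4474880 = -0.00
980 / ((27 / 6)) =1960 / 9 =217.78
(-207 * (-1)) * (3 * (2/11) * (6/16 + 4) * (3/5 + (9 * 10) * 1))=44754.34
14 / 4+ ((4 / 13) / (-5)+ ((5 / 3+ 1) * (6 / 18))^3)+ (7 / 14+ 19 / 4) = 1779931 / 189540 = 9.39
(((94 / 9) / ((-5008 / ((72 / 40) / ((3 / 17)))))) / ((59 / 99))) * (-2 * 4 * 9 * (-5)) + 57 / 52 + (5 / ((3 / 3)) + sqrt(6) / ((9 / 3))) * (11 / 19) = -161639983 / 18245396 + 11 * sqrt(6) / 57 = -8.39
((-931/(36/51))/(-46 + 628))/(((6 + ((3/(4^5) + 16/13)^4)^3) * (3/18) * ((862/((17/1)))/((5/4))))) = -185989838407693891208564731562840500088601806614036480/10226890793490373728782439487453707503002735779380292171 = -0.02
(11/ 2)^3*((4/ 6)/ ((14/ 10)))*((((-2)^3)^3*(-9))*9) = 3285668.57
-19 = -19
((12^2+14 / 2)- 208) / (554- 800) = 19 / 82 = 0.23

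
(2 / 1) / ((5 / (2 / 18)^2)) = 2 / 405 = 0.00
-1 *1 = -1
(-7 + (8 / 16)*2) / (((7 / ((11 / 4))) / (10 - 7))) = -99 / 14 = -7.07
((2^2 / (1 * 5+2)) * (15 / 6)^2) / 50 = 1 / 14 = 0.07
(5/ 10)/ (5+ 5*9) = 1/ 100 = 0.01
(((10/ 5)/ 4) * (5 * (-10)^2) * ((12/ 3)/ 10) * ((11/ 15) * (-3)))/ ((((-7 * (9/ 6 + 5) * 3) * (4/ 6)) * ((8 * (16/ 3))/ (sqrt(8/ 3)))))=55 * sqrt(6)/ 1456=0.09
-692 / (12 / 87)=-5017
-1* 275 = -275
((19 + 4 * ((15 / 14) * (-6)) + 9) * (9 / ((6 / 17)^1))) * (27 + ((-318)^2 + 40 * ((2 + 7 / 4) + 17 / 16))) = 41348148 / 7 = 5906878.29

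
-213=-213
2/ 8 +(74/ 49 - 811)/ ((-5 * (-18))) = -15425/ 1764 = -8.74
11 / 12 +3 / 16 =53 / 48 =1.10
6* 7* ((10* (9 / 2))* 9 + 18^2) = 30618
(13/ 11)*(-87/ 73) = -1131/ 803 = -1.41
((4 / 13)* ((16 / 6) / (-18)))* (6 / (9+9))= -0.02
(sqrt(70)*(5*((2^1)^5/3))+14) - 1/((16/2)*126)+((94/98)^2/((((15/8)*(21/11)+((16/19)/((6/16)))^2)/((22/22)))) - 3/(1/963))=-2428.68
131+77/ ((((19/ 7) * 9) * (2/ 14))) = 153.06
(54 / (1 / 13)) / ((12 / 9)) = 1053 / 2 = 526.50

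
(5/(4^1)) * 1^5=5/4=1.25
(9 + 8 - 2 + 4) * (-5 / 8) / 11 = -1.08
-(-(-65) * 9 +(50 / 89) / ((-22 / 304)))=-565115 / 979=-577.24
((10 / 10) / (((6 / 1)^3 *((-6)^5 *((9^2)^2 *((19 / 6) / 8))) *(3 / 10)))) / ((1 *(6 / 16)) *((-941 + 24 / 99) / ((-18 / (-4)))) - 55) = 11 / 1920218564430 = 0.00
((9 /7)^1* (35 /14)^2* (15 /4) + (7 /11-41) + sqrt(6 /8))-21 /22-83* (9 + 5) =-1445363 /1232 + sqrt(3) /2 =-1172.32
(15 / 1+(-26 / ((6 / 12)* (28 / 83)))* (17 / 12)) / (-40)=17083 / 3360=5.08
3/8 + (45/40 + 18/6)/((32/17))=657/256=2.57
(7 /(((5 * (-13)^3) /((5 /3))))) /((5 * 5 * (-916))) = 7 /150933900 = 0.00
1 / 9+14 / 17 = 143 / 153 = 0.93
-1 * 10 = -10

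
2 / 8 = 1 / 4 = 0.25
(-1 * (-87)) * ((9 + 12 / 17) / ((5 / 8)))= 22968 / 17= 1351.06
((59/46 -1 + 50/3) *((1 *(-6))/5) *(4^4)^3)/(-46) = 19620954112/2645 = 7418130.10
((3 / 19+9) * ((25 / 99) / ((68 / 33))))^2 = 1.26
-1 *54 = -54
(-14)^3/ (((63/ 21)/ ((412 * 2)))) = -2261056/ 3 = -753685.33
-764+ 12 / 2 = -758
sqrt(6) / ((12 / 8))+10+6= 2 *sqrt(6) / 3+16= 17.63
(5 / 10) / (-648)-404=-523585 / 1296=-404.00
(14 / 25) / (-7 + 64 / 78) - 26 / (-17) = 147368 / 102425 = 1.44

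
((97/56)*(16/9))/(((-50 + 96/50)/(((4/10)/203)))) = -970/7686189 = -0.00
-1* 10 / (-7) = 10 / 7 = 1.43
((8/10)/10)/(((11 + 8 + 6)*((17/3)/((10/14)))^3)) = 54/8425795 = 0.00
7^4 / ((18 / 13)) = 31213 / 18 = 1734.06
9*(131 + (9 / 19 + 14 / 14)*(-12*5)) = 7281 / 19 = 383.21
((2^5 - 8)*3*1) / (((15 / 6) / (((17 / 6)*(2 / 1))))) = 816 / 5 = 163.20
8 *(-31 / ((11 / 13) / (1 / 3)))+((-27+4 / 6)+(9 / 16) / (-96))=-2095715 / 16896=-124.04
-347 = -347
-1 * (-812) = 812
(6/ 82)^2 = 9/ 1681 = 0.01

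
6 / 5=1.20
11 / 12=0.92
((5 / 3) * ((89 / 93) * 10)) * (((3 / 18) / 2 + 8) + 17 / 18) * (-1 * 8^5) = -11847680000 / 2511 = -4718311.43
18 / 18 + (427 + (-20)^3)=-7572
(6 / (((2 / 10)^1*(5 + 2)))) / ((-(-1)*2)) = 15 / 7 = 2.14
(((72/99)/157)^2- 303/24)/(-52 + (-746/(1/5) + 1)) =301234917/90215537192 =0.00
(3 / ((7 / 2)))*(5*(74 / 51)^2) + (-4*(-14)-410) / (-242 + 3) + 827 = 1214792123 / 1450491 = 837.50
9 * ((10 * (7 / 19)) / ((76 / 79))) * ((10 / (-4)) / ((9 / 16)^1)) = -55300 / 361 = -153.19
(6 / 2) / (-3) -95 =-96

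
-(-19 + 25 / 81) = 1514 / 81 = 18.69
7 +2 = 9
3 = 3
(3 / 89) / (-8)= -0.00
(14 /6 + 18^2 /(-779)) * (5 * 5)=112025 /2337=47.94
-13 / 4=-3.25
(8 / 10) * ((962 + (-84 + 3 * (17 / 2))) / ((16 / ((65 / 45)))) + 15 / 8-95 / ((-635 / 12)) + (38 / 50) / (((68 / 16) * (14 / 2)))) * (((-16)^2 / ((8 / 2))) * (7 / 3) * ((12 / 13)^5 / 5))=52617080365056 / 38539499375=1365.28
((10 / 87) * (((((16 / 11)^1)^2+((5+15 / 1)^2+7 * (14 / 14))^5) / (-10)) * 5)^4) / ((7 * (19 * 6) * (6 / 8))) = 21293051674299518780284796066670466693007041404905761573035 / 114038924692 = 186717401376841095304536200000000000000000000000.00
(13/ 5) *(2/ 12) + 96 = 2893/ 30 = 96.43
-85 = -85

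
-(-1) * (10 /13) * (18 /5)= 36 /13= 2.77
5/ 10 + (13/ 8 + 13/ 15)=359/ 120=2.99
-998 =-998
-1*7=-7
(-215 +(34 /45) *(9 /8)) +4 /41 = -175523 /820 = -214.05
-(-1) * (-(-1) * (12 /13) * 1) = 12 /13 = 0.92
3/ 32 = 0.09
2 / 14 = 1 / 7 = 0.14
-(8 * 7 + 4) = -60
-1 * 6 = -6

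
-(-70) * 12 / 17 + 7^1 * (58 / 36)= 18571 / 306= 60.69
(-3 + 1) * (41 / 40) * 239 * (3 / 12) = -9799 / 80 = -122.49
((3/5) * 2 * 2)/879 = 4/1465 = 0.00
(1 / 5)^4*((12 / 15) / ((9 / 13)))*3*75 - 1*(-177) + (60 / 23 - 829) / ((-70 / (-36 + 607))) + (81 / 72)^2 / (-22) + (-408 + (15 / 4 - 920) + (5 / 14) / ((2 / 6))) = 5595.17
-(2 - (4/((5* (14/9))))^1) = -52/35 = -1.49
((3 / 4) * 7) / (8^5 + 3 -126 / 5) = 105 / 654916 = 0.00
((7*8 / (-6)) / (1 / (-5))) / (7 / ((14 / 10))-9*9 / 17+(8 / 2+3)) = 2380 / 369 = 6.45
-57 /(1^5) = -57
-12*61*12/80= -549/5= -109.80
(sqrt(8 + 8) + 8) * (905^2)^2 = 8049623407500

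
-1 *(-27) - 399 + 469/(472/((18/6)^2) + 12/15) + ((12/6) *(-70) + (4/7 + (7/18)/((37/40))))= -2804823605/5585076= -502.20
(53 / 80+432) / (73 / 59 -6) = -2042167 / 22480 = -90.84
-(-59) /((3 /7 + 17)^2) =2891 /14884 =0.19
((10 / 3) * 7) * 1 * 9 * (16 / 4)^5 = 215040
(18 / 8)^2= 81 / 16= 5.06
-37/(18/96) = -592/3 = -197.33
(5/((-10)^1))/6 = -1/12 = -0.08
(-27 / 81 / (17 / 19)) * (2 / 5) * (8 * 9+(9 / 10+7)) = -893 / 75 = -11.91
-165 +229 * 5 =980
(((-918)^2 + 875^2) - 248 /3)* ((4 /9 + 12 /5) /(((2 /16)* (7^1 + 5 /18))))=9881188352 /1965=5028594.58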